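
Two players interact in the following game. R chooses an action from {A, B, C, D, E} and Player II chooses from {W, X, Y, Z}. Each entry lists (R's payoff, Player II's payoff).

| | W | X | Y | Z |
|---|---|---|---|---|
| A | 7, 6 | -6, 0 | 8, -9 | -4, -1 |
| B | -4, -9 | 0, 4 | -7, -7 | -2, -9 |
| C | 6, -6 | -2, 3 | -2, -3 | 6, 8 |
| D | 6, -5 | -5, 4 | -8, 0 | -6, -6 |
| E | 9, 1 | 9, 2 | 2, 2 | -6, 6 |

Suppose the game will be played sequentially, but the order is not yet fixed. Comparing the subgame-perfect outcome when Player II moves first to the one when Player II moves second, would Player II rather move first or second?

first

If R leads: Player II's best replies are A→W, B→X, C→Z, D→X, E→Z; R's induced payoffs 7, 0, 6, -5, -6; outcome (A, W), payoffs (7, 6).
If Player II leads: R's best replies are W→E, X→E, Y→A, Z→C; Player II's induced payoffs 1, 2, -9, 8; outcome (C, Z), payoffs (6, 8).
Player II gets 8 moving first and 6 moving second, so Player II prefers to move first.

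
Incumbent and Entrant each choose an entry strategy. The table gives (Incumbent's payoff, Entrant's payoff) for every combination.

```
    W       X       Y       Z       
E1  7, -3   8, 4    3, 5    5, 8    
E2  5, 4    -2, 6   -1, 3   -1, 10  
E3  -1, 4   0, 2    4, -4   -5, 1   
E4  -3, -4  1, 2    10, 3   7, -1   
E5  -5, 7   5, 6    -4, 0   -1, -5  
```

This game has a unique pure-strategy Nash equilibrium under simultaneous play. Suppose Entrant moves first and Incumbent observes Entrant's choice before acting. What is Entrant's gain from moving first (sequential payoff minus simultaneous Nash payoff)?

Backward induction with Entrant moving first.
- W → Incumbent plays E1 (best of 7, 5, -1, -3, -5); Entrant gets -3.
- X → Incumbent plays E1 (best of 8, -2, 0, 1, 5); Entrant gets 4.
- Y → Incumbent plays E4 (best of 3, -1, 4, 10, -4); Entrant gets 3.
- Z → Incumbent plays E4 (best of 5, -1, -5, 7, -1); Entrant gets -1.
Entrant's induced payoffs are -3, 4, 3, -1, so Entrant commits to X. Subgame-perfect outcome: (E1, X) with payoffs (8, 4).
For the simultaneous game, intersect best replies.
Incumbent's best replies: W→E1; X→E1; Y→E4; Z→E4.
Entrant's best replies: E1→Z; E2→Z; E3→W; E4→Y; E5→W.
Only (E4, Y) has each player best-responding; Nash payoffs (10, 3).
Entrant's commitment gain: 4 − 3 = 1.

1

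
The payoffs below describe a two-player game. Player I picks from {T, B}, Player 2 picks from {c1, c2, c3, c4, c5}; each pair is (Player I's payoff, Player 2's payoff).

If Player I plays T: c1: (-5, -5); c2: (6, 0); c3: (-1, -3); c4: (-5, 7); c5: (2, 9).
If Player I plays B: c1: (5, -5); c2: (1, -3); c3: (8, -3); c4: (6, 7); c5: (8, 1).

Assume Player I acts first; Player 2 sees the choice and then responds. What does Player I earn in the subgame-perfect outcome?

Player 2 best-responds to each possible Player I move:
- T → Player 2 plays c5 (best of -5, 0, -3, 7, 9); Player I gets 2.
- B → Player 2 plays c4 (best of -5, -3, -3, 7, 1); Player I gets 6.
Player I's induced payoffs are 2, 6, so Player I commits to B. Subgame-perfect outcome: (B, c4) with payoffs (6, 7).

6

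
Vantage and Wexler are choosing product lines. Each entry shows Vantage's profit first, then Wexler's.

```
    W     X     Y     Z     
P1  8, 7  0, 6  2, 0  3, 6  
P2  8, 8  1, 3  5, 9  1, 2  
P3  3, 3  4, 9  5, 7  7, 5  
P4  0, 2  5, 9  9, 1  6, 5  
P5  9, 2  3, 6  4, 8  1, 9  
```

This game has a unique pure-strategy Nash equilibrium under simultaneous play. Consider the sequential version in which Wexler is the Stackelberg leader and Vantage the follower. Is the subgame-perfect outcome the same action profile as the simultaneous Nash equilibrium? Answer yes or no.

Solve by backward induction (Wexler leads).
- W: BR = P5, leader payoff 2.
- X: BR = P4, leader payoff 9.
- Y: BR = P4, leader payoff 1.
- Z: BR = P3, leader payoff 5.
Maximizing over 2, 9, 1, 5, Wexler chooses X. Subgame-perfect outcome: (P4, X) with payoffs (5, 9).
Under simultaneous play:
Vantage's best replies: W→P5; X→P4; Y→P4; Z→P3.
Wexler's best replies: P1→W; P2→Y; P3→X; P4→X; P5→Z.
Only (P4, X) has each player best-responding; Nash payoffs (5, 9).
Sequential outcome (P4, X) coincides with the Nash profile (P4, X).

yes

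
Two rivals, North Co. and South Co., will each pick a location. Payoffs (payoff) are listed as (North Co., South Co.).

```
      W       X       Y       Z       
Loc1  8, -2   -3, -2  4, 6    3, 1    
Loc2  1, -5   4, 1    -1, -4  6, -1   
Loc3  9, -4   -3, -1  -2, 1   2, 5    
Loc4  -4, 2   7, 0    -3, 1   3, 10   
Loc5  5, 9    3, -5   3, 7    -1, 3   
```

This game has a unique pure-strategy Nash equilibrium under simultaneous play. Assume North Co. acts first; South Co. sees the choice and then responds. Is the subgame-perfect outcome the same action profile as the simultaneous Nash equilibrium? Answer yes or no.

no

South Co. best-responds to each possible North Co. move:
- Loc1: South Co. compares -2, -2, 6, 1 and picks Y; North Co. would get 4.
- Loc2: South Co. compares -5, 1, -4, -1 and picks X; North Co. would get 4.
- Loc3: South Co. compares -4, -1, 1, 5 and picks Z; North Co. would get 2.
- Loc4: South Co. compares 2, 0, 1, 10 and picks Z; North Co. would get 3.
- Loc5: South Co. compares 9, -5, 7, 3 and picks W; North Co. would get 5.
North Co.'s induced payoffs are 4, 4, 2, 3, 5, so North Co. commits to Loc5. Subgame-perfect outcome: (Loc5, W) with payoffs (5, 9).
For the simultaneous game, intersect best replies.
North Co.'s best replies: W→Loc3; X→Loc4; Y→Loc1; Z→Loc2.
South Co.'s best replies: Loc1→Y; Loc2→X; Loc3→Z; Loc4→Z; Loc5→W.
The unique mutual best reply is (Loc1, Y), giving (4, 6).
Sequential outcome (Loc5, W) differs from the Nash profile (Loc1, Y).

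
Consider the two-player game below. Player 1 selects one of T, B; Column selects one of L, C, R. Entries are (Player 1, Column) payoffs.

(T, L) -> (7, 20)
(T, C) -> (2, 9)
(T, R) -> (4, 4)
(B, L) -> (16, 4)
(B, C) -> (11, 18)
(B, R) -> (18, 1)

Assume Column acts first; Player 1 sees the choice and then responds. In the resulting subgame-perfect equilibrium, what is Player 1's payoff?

Player 1 best-responds to each possible Column move:
- L: Player 1 compares 7, 16 and picks B; Column would get 4.
- C: Player 1 compares 2, 11 and picks B; Column would get 18.
- R: Player 1 compares 4, 18 and picks B; Column would get 1.
Column's induced payoffs are 4, 18, 1, so Column commits to C. Subgame-perfect outcome: (B, C) with payoffs (11, 18).

11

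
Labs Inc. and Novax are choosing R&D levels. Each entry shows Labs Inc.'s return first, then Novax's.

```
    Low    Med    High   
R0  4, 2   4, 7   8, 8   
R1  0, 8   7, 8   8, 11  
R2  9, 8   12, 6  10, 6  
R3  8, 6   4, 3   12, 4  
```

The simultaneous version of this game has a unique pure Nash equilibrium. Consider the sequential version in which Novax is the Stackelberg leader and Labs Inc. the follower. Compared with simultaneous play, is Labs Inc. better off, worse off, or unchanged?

Solve by backward induction (Novax leads).
- Low: BR = R2, leader payoff 8.
- Med: BR = R2, leader payoff 6.
- High: BR = R3, leader payoff 4.
Maximizing over 8, 6, 4, Novax chooses Low. Subgame-perfect outcome: (R2, Low) with payoffs (9, 8).
Now find the simultaneous Nash equilibrium.
Labs Inc.'s best replies: Low→R2; Med→R2; High→R3.
Novax's best replies: R0→High; R1→High; R2→Low; R3→Low.
Only (R2, Low) has each player best-responding; Nash payoffs (9, 8).
Labs Inc. earns 9 sequentially versus 9 at the Nash outcome: unchanged.

unchanged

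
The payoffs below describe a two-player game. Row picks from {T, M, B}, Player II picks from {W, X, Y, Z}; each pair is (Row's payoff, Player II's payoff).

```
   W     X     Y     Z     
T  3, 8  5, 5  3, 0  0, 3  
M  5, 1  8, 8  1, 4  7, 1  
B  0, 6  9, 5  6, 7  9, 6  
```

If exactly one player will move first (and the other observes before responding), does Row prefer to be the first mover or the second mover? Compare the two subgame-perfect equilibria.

If Row leads: Player II's best replies are T→W, M→X, B→Y; Row's induced payoffs 3, 8, 6; outcome (M, X), payoffs (8, 8).
If Player II leads: Row's best replies are W→M, X→B, Y→B, Z→B; Player II's induced payoffs 1, 5, 7, 6; outcome (B, Y), payoffs (6, 7).
Row gets 8 moving first and 6 moving second, so Row prefers to move first.

first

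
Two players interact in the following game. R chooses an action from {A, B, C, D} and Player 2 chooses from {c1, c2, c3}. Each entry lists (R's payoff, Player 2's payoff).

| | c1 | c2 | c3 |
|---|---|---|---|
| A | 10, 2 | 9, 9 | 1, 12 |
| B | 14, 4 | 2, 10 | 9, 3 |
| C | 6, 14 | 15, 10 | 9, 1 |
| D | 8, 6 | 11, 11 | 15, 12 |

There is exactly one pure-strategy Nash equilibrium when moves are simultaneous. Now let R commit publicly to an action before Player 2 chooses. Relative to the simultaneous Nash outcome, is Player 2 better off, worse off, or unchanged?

Solve by backward induction (R leads).
- A → Player 2 plays c3 (best of 2, 9, 12); R gets 1.
- B → Player 2 plays c2 (best of 4, 10, 3); R gets 2.
- C → Player 2 plays c1 (best of 14, 10, 1); R gets 6.
- D → Player 2 plays c3 (best of 6, 11, 12); R gets 15.
Among 1, 2, 6, 15, the best is 15 at D. Subgame-perfect outcome: (D, c3) with payoffs (15, 12).
For the simultaneous game, intersect best replies.
R's best replies: c1→B; c2→C; c3→D.
Player 2's best replies: A→c3; B→c2; C→c1; D→c3.
Only (D, c3) has each player best-responding; Nash payoffs (15, 12).
Player 2 earns 12 sequentially versus 12 at the Nash outcome: unchanged.

unchanged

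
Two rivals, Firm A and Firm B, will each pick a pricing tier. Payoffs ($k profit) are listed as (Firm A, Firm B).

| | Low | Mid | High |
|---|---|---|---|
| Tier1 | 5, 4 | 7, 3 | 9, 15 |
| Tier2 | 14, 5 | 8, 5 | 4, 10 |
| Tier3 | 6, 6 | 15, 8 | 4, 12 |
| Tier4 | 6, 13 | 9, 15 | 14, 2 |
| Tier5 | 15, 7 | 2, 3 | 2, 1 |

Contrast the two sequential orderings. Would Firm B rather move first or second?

first

If Firm A leads: Firm B's best replies are Tier1→High, Tier2→High, Tier3→High, Tier4→Mid, Tier5→Low; Firm A's induced payoffs 9, 4, 4, 9, 15; outcome (Tier5, Low), payoffs (15, 7).
If Firm B leads: Firm A's best replies are Low→Tier5, Mid→Tier3, High→Tier4; Firm B's induced payoffs 7, 8, 2; outcome (Tier3, Mid), payoffs (15, 8).
Firm B gets 8 moving first and 7 moving second, so Firm B prefers to move first.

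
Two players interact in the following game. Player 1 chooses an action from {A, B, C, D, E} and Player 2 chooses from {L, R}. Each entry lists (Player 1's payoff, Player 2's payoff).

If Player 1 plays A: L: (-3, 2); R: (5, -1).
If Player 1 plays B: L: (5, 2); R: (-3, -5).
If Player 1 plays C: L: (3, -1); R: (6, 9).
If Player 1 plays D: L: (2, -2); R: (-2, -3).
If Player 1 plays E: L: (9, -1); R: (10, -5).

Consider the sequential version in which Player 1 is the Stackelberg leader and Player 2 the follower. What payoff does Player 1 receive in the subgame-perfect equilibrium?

Solve by backward induction (Player 1 leads).
- A → Player 2 plays L (best of 2, -1); Player 1 gets -3.
- B → Player 2 plays L (best of 2, -5); Player 1 gets 5.
- C → Player 2 plays R (best of -1, 9); Player 1 gets 6.
- D → Player 2 plays L (best of -2, -3); Player 1 gets 2.
- E → Player 2 plays L (best of -1, -5); Player 1 gets 9.
Player 1's induced payoffs are -3, 5, 6, 2, 9, so Player 1 commits to E. Subgame-perfect outcome: (E, L) with payoffs (9, -1).

9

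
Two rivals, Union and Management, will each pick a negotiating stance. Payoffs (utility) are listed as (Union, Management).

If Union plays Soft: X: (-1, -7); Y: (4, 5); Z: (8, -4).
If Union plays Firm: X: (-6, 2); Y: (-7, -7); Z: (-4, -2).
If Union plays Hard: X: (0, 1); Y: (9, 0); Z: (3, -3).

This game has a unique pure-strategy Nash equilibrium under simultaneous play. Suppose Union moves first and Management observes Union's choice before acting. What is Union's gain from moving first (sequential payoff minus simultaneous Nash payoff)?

Solve by backward induction (Union leads).
- Soft → Management plays Y (best of -7, 5, -4); Union gets 4.
- Firm → Management plays X (best of 2, -7, -2); Union gets -6.
- Hard → Management plays X (best of 1, 0, -3); Union gets 0.
Union's induced payoffs are 4, -6, 0, so Union commits to Soft. Subgame-perfect outcome: (Soft, Y) with payoffs (4, 5).
Under simultaneous play:
Union's best replies: X→Hard; Y→Hard; Z→Soft.
Management's best replies: Soft→Y; Firm→X; Hard→X.
Only (Hard, X) has each player best-responding; Nash payoffs (0, 1).
Union's commitment gain: 4 − 0 = 4.

4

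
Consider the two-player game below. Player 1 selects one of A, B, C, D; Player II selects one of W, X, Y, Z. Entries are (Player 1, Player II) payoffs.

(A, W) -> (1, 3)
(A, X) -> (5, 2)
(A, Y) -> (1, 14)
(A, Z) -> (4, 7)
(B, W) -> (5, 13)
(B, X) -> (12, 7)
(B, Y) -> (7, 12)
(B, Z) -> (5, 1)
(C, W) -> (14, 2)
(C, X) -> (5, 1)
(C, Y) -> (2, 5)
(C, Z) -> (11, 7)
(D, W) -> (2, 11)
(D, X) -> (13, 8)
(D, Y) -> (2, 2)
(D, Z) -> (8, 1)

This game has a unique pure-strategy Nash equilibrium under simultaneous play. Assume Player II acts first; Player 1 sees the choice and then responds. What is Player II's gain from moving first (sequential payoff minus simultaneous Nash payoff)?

5

Solve by backward induction (Player II leads).
- W: BR = C, leader payoff 2.
- X: BR = D, leader payoff 8.
- Y: BR = B, leader payoff 12.
- Z: BR = C, leader payoff 7.
Among 2, 8, 12, 7, the best is 12 at Y. Subgame-perfect outcome: (B, Y) with payoffs (7, 12).
Now find the simultaneous Nash equilibrium.
Player 1's best replies: W→C; X→D; Y→B; Z→C.
Player II's best replies: A→Y; B→W; C→Z; D→W.
The unique mutual best reply is (C, Z), giving (11, 7).
Player II's commitment gain: 12 − 7 = 5.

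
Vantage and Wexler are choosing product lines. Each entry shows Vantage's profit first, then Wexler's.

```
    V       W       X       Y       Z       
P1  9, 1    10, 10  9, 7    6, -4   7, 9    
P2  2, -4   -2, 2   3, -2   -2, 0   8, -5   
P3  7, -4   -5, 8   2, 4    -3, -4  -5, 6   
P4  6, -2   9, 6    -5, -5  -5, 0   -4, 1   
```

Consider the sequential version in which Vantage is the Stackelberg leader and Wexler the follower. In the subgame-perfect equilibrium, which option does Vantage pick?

Work backward from Wexler's decision.
- P1 → Wexler plays W (best of 1, 10, 7, -4, 9); Vantage gets 10.
- P2 → Wexler plays W (best of -4, 2, -2, 0, -5); Vantage gets -2.
- P3 → Wexler plays W (best of -4, 8, 4, -4, 6); Vantage gets -5.
- P4 → Wexler plays W (best of -2, 6, -5, 0, 1); Vantage gets 9.
Maximizing over 10, -2, -5, 9, Vantage chooses P1. Subgame-perfect outcome: (P1, W) with payoffs (10, 10).

P1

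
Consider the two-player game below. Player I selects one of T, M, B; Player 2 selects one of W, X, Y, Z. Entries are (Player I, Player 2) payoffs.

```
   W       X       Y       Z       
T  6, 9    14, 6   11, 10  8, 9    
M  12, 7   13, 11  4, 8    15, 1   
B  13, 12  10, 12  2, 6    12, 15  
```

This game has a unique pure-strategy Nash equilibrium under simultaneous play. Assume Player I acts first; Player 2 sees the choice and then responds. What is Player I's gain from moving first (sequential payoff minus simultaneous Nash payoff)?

Solve by backward induction (Player I leads).
- T → Player 2 plays Y (best of 9, 6, 10, 9); Player I gets 11.
- M → Player 2 plays X (best of 7, 11, 8, 1); Player I gets 13.
- B → Player 2 plays Z (best of 12, 12, 6, 15); Player I gets 12.
Player I's induced payoffs are 11, 13, 12, so Player I commits to M. Subgame-perfect outcome: (M, X) with payoffs (13, 11).
For the simultaneous game, intersect best replies.
Player I's best replies: W→B; X→T; Y→T; Z→M.
Player 2's best replies: T→Y; M→X; B→Z.
Only (T, Y) has each player best-responding; Nash payoffs (11, 10).
Player I's commitment gain: 13 − 11 = 2.

2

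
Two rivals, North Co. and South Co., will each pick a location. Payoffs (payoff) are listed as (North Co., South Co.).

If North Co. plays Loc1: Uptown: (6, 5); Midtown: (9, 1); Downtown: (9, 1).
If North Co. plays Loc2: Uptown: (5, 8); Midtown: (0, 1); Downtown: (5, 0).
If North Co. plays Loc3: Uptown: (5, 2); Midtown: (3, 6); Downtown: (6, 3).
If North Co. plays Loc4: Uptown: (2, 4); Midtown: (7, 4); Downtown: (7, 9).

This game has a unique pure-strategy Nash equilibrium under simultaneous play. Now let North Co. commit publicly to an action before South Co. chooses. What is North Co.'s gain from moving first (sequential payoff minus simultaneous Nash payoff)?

Work backward from South Co.'s decision.
- Loc1: BR = Uptown, leader payoff 6.
- Loc2: BR = Uptown, leader payoff 5.
- Loc3: BR = Midtown, leader payoff 3.
- Loc4: BR = Downtown, leader payoff 7.
Maximizing over 6, 5, 3, 7, North Co. chooses Loc4. Subgame-perfect outcome: (Loc4, Downtown) with payoffs (7, 9).
Now find the simultaneous Nash equilibrium.
North Co.'s best replies: Uptown→Loc1; Midtown→Loc1; Downtown→Loc1.
South Co.'s best replies: Loc1→Uptown; Loc2→Uptown; Loc3→Midtown; Loc4→Downtown.
The unique mutual best reply is (Loc1, Uptown), giving (6, 5).
North Co.'s commitment gain: 7 − 6 = 1.

1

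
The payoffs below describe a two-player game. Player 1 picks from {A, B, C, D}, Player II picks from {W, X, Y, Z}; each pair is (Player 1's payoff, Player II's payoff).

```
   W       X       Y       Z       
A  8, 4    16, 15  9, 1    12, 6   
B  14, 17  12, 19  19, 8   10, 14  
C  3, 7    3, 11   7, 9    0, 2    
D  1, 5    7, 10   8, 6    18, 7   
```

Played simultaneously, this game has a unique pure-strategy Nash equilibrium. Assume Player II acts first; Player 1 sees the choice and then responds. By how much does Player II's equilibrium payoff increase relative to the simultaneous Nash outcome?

Solve by backward induction (Player II leads).
- W → Player 1 plays B (best of 8, 14, 3, 1); Player II gets 17.
- X → Player 1 plays A (best of 16, 12, 3, 7); Player II gets 15.
- Y → Player 1 plays B (best of 9, 19, 7, 8); Player II gets 8.
- Z → Player 1 plays D (best of 12, 10, 0, 18); Player II gets 7.
Maximizing over 17, 15, 8, 7, Player II chooses W. Subgame-perfect outcome: (B, W) with payoffs (14, 17).
For the simultaneous game, intersect best replies.
Player 1's best replies: W→B; X→A; Y→B; Z→D.
Player II's best replies: A→X; B→X; C→X; D→X.
Only (A, X) has each player best-responding; Nash payoffs (16, 15).
Player II's commitment gain: 17 − 15 = 2.

2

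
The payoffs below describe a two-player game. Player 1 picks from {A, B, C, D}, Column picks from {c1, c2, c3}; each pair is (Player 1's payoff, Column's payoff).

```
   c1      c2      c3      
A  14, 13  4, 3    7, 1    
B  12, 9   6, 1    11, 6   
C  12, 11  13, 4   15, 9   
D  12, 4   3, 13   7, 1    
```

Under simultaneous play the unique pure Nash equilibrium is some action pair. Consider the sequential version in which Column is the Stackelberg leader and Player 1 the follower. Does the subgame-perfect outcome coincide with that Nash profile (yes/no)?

yes

Player 1 best-responds to each possible Column move:
- c1 → Player 1 plays A (best of 14, 12, 12, 12); Column gets 13.
- c2 → Player 1 plays C (best of 4, 6, 13, 3); Column gets 4.
- c3 → Player 1 plays C (best of 7, 11, 15, 7); Column gets 9.
Among 13, 4, 9, the best is 13 at c1. Subgame-perfect outcome: (A, c1) with payoffs (14, 13).
Under simultaneous play:
Player 1's best replies: c1→A; c2→C; c3→C.
Column's best replies: A→c1; B→c1; C→c1; D→c2.
Only (A, c1) has each player best-responding; Nash payoffs (14, 13).
Sequential outcome (A, c1) coincides with the Nash profile (A, c1).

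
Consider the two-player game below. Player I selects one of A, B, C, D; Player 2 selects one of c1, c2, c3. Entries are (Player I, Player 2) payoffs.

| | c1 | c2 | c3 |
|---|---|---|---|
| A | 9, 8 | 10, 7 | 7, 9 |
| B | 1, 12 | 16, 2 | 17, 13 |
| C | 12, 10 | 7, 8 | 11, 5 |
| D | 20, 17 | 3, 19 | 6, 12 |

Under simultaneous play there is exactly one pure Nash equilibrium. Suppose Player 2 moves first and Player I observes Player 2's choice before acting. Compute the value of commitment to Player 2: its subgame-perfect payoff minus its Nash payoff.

4

Solve by backward induction (Player 2 leads).
- c1: BR = D, leader payoff 17.
- c2: BR = B, leader payoff 2.
- c3: BR = B, leader payoff 13.
Among 17, 2, 13, the best is 17 at c1. Subgame-perfect outcome: (D, c1) with payoffs (20, 17).
Under simultaneous play:
Player I's best replies: c1→D; c2→B; c3→B.
Player 2's best replies: A→c3; B→c3; C→c1; D→c2.
The unique mutual best reply is (B, c3), giving (17, 13).
Player 2's commitment gain: 17 − 13 = 4.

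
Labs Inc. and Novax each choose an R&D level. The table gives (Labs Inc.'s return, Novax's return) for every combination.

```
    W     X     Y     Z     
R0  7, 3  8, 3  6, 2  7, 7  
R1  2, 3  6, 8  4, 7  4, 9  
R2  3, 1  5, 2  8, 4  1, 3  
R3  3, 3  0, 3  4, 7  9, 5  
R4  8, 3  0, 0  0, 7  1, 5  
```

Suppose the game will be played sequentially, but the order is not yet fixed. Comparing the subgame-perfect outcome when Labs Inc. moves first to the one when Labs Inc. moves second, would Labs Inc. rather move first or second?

second

If Labs Inc. leads: Novax's best replies are R0→Z, R1→Z, R2→Y, R3→Y, R4→Y; Labs Inc.'s induced payoffs 7, 4, 8, 4, 0; outcome (R2, Y), payoffs (8, 4).
If Novax leads: Labs Inc.'s best replies are W→R4, X→R0, Y→R2, Z→R3; Novax's induced payoffs 3, 3, 4, 5; outcome (R3, Z), payoffs (9, 5).
Labs Inc. gets 8 moving first and 9 moving second, so Labs Inc. prefers to move second.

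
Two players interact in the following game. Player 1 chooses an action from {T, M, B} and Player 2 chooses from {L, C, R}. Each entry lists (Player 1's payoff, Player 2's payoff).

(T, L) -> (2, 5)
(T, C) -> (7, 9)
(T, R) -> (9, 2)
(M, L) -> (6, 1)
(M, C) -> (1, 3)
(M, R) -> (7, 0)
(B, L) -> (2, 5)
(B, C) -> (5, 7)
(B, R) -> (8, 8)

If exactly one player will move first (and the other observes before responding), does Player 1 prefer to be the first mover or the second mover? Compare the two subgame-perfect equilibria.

If Player 1 leads: Player 2's best replies are T→C, M→C, B→R; Player 1's induced payoffs 7, 1, 8; outcome (B, R), payoffs (8, 8).
If Player 2 leads: Player 1's best replies are L→M, C→T, R→T; Player 2's induced payoffs 1, 9, 2; outcome (T, C), payoffs (7, 9).
Player 1 gets 8 moving first and 7 moving second, so Player 1 prefers to move first.

first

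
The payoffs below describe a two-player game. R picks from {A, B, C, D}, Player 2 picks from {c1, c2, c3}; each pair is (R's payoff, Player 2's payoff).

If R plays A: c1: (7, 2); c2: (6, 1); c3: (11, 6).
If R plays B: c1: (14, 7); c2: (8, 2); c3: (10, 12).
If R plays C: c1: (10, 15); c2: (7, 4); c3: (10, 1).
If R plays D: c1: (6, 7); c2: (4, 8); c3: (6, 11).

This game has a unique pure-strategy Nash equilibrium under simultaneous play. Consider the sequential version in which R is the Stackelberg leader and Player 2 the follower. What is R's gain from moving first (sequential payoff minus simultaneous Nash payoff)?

0

Work backward from Player 2's decision.
- A: Player 2 compares 2, 1, 6 and picks c3; R would get 11.
- B: Player 2 compares 7, 2, 12 and picks c3; R would get 10.
- C: Player 2 compares 15, 4, 1 and picks c1; R would get 10.
- D: Player 2 compares 7, 8, 11 and picks c3; R would get 6.
Maximizing over 11, 10, 10, 6, R chooses A. Subgame-perfect outcome: (A, c3) with payoffs (11, 6).
Now find the simultaneous Nash equilibrium.
R's best replies: c1→B; c2→B; c3→A.
Player 2's best replies: A→c3; B→c3; C→c1; D→c3.
Only (A, c3) has each player best-responding; Nash payoffs (11, 6).
R's commitment gain: 11 − 11 = 0.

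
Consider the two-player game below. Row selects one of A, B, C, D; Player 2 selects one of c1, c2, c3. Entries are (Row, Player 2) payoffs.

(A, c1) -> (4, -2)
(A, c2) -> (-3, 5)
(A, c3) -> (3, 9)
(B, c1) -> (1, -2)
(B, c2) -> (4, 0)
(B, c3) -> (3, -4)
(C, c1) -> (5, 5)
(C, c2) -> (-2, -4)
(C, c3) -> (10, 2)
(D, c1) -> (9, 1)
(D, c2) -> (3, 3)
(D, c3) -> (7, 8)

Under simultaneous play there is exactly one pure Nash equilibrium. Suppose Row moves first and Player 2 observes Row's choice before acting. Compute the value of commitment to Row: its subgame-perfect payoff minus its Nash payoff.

Work backward from Player 2's decision.
- A: Player 2 compares -2, 5, 9 and picks c3; Row would get 3.
- B: Player 2 compares -2, 0, -4 and picks c2; Row would get 4.
- C: Player 2 compares 5, -4, 2 and picks c1; Row would get 5.
- D: Player 2 compares 1, 3, 8 and picks c3; Row would get 7.
Row's induced payoffs are 3, 4, 5, 7, so Row commits to D. Subgame-perfect outcome: (D, c3) with payoffs (7, 8).
For the simultaneous game, intersect best replies.
Row's best replies: c1→D; c2→B; c3→C.
Player 2's best replies: A→c3; B→c2; C→c1; D→c3.
Only (B, c2) has each player best-responding; Nash payoffs (4, 0).
Row's commitment gain: 7 − 4 = 3.

3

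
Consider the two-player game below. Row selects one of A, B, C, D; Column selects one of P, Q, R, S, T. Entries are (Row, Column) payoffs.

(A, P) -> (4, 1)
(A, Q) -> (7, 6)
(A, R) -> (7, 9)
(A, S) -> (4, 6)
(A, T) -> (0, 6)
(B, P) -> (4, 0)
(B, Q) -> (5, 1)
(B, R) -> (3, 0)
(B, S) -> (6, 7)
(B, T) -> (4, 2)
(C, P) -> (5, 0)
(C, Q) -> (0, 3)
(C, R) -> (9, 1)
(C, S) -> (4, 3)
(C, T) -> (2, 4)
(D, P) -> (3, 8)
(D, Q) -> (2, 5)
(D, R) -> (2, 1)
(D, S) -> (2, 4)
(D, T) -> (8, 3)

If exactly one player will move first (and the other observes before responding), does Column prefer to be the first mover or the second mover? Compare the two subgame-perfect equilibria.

If Row leads: Column's best replies are A→R, B→S, C→T, D→P; Row's induced payoffs 7, 6, 2, 3; outcome (A, R), payoffs (7, 9).
If Column leads: Row's best replies are P→C, Q→A, R→C, S→B, T→D; Column's induced payoffs 0, 6, 1, 7, 3; outcome (B, S), payoffs (6, 7).
Column gets 7 moving first and 9 moving second, so Column prefers to move second.

second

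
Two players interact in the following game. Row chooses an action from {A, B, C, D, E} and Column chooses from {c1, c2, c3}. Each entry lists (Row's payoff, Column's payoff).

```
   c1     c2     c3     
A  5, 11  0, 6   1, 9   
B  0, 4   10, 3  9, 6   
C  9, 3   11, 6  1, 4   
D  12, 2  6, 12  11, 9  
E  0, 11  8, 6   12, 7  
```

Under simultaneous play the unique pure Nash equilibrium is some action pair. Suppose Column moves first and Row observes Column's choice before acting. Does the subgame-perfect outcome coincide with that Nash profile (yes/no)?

Solve by backward induction (Column leads).
- c1: Row compares 5, 0, 9, 12, 0 and picks D; Column would get 2.
- c2: Row compares 0, 10, 11, 6, 8 and picks C; Column would get 6.
- c3: Row compares 1, 9, 1, 11, 12 and picks E; Column would get 7.
Among 2, 6, 7, the best is 7 at c3. Subgame-perfect outcome: (E, c3) with payoffs (12, 7).
Now find the simultaneous Nash equilibrium.
Row's best replies: c1→D; c2→C; c3→E.
Column's best replies: A→c1; B→c3; C→c2; D→c2; E→c1.
Only (C, c2) has each player best-responding; Nash payoffs (11, 6).
Sequential outcome (E, c3) differs from the Nash profile (C, c2).

no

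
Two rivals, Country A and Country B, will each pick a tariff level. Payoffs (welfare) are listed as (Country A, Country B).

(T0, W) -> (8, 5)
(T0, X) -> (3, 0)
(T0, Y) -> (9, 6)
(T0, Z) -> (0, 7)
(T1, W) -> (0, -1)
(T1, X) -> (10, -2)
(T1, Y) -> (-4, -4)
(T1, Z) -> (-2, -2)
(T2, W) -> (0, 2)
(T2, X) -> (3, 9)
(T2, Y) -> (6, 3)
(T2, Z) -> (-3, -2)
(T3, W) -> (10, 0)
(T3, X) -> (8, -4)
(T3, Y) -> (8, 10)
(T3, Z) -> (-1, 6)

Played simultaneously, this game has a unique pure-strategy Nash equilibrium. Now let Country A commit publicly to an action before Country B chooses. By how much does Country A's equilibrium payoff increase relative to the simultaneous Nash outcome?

Solve by backward induction (Country A leads).
- T0 → Country B plays Z (best of 5, 0, 6, 7); Country A gets 0.
- T1 → Country B plays W (best of -1, -2, -4, -2); Country A gets 0.
- T2 → Country B plays X (best of 2, 9, 3, -2); Country A gets 3.
- T3 → Country B plays Y (best of 0, -4, 10, 6); Country A gets 8.
Maximizing over 0, 0, 3, 8, Country A chooses T3. Subgame-perfect outcome: (T3, Y) with payoffs (8, 10).
Now find the simultaneous Nash equilibrium.
Country A's best replies: W→T3; X→T1; Y→T0; Z→T0.
Country B's best replies: T0→Z; T1→W; T2→X; T3→Y.
Only (T0, Z) has each player best-responding; Nash payoffs (0, 7).
Country A's commitment gain: 8 − 0 = 8.

8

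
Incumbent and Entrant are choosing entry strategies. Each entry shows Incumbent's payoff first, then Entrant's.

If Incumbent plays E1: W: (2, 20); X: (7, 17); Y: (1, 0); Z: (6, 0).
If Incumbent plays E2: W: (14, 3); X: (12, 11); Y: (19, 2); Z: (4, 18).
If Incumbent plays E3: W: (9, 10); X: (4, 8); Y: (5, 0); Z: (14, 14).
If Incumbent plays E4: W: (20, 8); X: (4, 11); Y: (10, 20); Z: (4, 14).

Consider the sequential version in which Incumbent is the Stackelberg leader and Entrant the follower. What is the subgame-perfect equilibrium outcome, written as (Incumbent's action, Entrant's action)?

Entrant best-responds to each possible Incumbent move:
- E1: BR = W, leader payoff 2.
- E2: BR = Z, leader payoff 4.
- E3: BR = Z, leader payoff 14.
- E4: BR = Y, leader payoff 10.
Incumbent's induced payoffs are 2, 4, 14, 10, so Incumbent commits to E3. Subgame-perfect outcome: (E3, Z) with payoffs (14, 14).

(E3, Z)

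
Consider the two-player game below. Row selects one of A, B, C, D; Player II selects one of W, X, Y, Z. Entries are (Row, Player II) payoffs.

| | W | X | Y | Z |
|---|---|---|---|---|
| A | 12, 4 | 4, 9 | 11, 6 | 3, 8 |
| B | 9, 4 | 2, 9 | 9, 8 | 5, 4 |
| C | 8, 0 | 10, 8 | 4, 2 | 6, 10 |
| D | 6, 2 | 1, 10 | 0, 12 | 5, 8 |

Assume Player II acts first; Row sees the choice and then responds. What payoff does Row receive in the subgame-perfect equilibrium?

Backward induction with Player II moving first.
- W: Row compares 12, 9, 8, 6 and picks A; Player II would get 4.
- X: Row compares 4, 2, 10, 1 and picks C; Player II would get 8.
- Y: Row compares 11, 9, 4, 0 and picks A; Player II would get 6.
- Z: Row compares 3, 5, 6, 5 and picks C; Player II would get 10.
Among 4, 8, 6, 10, the best is 10 at Z. Subgame-perfect outcome: (C, Z) with payoffs (6, 10).

6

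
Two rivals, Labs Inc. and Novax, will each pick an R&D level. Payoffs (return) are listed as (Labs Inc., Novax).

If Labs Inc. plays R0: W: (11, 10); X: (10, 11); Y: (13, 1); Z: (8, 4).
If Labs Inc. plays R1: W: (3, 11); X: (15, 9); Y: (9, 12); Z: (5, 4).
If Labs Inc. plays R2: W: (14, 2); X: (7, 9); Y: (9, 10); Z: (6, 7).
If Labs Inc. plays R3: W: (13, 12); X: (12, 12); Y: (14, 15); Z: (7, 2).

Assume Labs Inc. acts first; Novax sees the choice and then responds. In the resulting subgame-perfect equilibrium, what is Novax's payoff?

Work backward from Novax's decision.
- R0: BR = X, leader payoff 10.
- R1: BR = Y, leader payoff 9.
- R2: BR = Y, leader payoff 9.
- R3: BR = Y, leader payoff 14.
Maximizing over 10, 9, 9, 14, Labs Inc. chooses R3. Subgame-perfect outcome: (R3, Y) with payoffs (14, 15).

15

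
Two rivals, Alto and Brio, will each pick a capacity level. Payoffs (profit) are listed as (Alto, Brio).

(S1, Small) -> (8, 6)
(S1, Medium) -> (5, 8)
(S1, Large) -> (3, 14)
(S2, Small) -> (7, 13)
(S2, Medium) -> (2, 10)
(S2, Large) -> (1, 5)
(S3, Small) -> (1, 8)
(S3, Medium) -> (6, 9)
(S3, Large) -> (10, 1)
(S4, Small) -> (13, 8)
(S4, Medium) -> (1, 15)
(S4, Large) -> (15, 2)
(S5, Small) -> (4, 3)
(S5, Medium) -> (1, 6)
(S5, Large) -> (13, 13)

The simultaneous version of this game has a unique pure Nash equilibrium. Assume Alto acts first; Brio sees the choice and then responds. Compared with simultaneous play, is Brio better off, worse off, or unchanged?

better off

Work backward from Brio's decision.
- S1: Brio compares 6, 8, 14 and picks Large; Alto would get 3.
- S2: Brio compares 13, 10, 5 and picks Small; Alto would get 7.
- S3: Brio compares 8, 9, 1 and picks Medium; Alto would get 6.
- S4: Brio compares 8, 15, 2 and picks Medium; Alto would get 1.
- S5: Brio compares 3, 6, 13 and picks Large; Alto would get 13.
Maximizing over 3, 7, 6, 1, 13, Alto chooses S5. Subgame-perfect outcome: (S5, Large) with payoffs (13, 13).
Under simultaneous play:
Alto's best replies: Small→S4; Medium→S3; Large→S4.
Brio's best replies: S1→Large; S2→Small; S3→Medium; S4→Medium; S5→Large.
Only (S3, Medium) has each player best-responding; Nash payoffs (6, 9).
Brio earns 13 sequentially versus 9 at the Nash outcome: better off.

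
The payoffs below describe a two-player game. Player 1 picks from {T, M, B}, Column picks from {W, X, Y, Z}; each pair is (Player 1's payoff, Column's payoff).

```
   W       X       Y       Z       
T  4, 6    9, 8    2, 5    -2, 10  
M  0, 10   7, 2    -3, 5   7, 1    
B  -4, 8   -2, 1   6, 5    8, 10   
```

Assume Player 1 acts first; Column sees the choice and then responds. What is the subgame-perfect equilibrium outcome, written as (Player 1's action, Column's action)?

Solve by backward induction (Player 1 leads).
- T: Column compares 6, 8, 5, 10 and picks Z; Player 1 would get -2.
- M: Column compares 10, 2, 5, 1 and picks W; Player 1 would get 0.
- B: Column compares 8, 1, 5, 10 and picks Z; Player 1 would get 8.
Player 1's induced payoffs are -2, 0, 8, so Player 1 commits to B. Subgame-perfect outcome: (B, Z) with payoffs (8, 10).

(B, Z)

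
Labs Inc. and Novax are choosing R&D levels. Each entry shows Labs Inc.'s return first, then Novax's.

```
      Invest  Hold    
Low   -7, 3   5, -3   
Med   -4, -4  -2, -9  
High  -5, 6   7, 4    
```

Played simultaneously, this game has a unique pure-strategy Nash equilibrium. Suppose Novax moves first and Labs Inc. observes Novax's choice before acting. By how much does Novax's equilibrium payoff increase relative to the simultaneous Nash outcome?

8

Backward induction with Novax moving first.
- Invest → Labs Inc. plays Med (best of -7, -4, -5); Novax gets -4.
- Hold → Labs Inc. plays High (best of 5, -2, 7); Novax gets 4.
Novax's induced payoffs are -4, 4, so Novax commits to Hold. Subgame-perfect outcome: (High, Hold) with payoffs (7, 4).
For the simultaneous game, intersect best replies.
Labs Inc.'s best replies: Invest→Med; Hold→High.
Novax's best replies: Low→Invest; Med→Invest; High→Invest.
Only (Med, Invest) has each player best-responding; Nash payoffs (-4, -4).
Novax's commitment gain: 4 − -4 = 8.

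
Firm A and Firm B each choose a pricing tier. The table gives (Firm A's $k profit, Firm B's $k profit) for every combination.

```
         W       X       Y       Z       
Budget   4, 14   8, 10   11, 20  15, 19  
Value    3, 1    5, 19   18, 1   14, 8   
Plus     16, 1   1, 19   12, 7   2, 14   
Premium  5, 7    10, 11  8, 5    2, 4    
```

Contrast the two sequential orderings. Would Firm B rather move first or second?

second

If Firm A leads: Firm B's best replies are Budget→Y, Value→X, Plus→X, Premium→X; Firm A's induced payoffs 11, 5, 1, 10; outcome (Budget, Y), payoffs (11, 20).
If Firm B leads: Firm A's best replies are W→Plus, X→Premium, Y→Value, Z→Budget; Firm B's induced payoffs 1, 11, 1, 19; outcome (Budget, Z), payoffs (15, 19).
Firm B gets 19 moving first and 20 moving second, so Firm B prefers to move second.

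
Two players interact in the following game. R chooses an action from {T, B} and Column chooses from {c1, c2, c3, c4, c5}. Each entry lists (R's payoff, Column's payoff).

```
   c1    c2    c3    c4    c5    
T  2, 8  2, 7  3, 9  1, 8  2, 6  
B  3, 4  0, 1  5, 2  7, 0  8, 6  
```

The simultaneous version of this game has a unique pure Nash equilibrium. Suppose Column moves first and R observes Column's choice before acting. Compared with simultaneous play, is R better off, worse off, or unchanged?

Solve by backward induction (Column leads).
- c1: R compares 2, 3 and picks B; Column would get 4.
- c2: R compares 2, 0 and picks T; Column would get 7.
- c3: R compares 3, 5 and picks B; Column would get 2.
- c4: R compares 1, 7 and picks B; Column would get 0.
- c5: R compares 2, 8 and picks B; Column would get 6.
Maximizing over 4, 7, 2, 0, 6, Column chooses c2. Subgame-perfect outcome: (T, c2) with payoffs (2, 7).
For the simultaneous game, intersect best replies.
R's best replies: c1→B; c2→T; c3→B; c4→B; c5→B.
Column's best replies: T→c3; B→c5.
The unique mutual best reply is (B, c5), giving (8, 6).
R earns 2 sequentially versus 8 at the Nash outcome: worse off.

worse off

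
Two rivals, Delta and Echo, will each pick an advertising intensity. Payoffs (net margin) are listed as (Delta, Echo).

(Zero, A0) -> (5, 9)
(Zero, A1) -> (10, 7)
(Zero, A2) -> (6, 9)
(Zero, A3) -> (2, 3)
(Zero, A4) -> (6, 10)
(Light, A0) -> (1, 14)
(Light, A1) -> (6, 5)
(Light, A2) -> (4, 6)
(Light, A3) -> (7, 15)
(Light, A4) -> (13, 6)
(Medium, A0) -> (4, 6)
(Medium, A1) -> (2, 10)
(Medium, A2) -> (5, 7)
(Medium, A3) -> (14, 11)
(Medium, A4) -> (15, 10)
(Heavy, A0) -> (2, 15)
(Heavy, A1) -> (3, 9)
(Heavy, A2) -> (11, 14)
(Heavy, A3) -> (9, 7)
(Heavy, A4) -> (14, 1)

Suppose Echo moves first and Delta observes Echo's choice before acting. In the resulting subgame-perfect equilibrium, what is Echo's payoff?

14

Solve by backward induction (Echo leads).
- A0 → Delta plays Zero (best of 5, 1, 4, 2); Echo gets 9.
- A1 → Delta plays Zero (best of 10, 6, 2, 3); Echo gets 7.
- A2 → Delta plays Heavy (best of 6, 4, 5, 11); Echo gets 14.
- A3 → Delta plays Medium (best of 2, 7, 14, 9); Echo gets 11.
- A4 → Delta plays Medium (best of 6, 13, 15, 14); Echo gets 10.
Maximizing over 9, 7, 14, 11, 10, Echo chooses A2. Subgame-perfect outcome: (Heavy, A2) with payoffs (11, 14).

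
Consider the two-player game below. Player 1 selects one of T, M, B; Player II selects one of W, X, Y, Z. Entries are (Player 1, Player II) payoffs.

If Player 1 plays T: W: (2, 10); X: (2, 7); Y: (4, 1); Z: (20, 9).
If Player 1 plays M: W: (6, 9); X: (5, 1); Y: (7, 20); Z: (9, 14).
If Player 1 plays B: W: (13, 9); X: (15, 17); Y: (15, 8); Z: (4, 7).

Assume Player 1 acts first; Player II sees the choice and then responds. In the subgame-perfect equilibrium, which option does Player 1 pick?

Solve by backward induction (Player 1 leads).
- T: Player II compares 10, 7, 1, 9 and picks W; Player 1 would get 2.
- M: Player II compares 9, 1, 20, 14 and picks Y; Player 1 would get 7.
- B: Player II compares 9, 17, 8, 7 and picks X; Player 1 would get 15.
Player 1's induced payoffs are 2, 7, 15, so Player 1 commits to B. Subgame-perfect outcome: (B, X) with payoffs (15, 17).

B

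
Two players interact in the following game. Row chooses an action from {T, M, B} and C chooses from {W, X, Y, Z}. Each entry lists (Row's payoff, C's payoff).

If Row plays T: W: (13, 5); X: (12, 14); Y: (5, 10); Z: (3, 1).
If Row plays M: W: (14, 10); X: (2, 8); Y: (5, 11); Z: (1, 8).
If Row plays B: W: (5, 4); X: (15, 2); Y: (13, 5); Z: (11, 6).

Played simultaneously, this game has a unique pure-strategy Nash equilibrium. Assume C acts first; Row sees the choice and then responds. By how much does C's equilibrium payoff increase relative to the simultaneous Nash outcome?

4

Work backward from Row's decision.
- W → Row plays M (best of 13, 14, 5); C gets 10.
- X → Row plays B (best of 12, 2, 15); C gets 2.
- Y → Row plays B (best of 5, 5, 13); C gets 5.
- Z → Row plays B (best of 3, 1, 11); C gets 6.
Among 10, 2, 5, 6, the best is 10 at W. Subgame-perfect outcome: (M, W) with payoffs (14, 10).
For the simultaneous game, intersect best replies.
Row's best replies: W→M; X→B; Y→B; Z→B.
C's best replies: T→X; M→Y; B→Z.
Only (B, Z) has each player best-responding; Nash payoffs (11, 6).
C's commitment gain: 10 − 6 = 4.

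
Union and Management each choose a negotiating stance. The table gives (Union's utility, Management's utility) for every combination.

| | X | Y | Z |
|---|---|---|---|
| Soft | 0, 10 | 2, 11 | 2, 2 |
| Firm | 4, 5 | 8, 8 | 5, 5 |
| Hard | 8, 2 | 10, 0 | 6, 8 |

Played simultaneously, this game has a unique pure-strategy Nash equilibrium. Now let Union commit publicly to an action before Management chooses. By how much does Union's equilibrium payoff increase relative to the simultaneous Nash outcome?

2

Management best-responds to each possible Union move:
- Soft → Management plays Y (best of 10, 11, 2); Union gets 2.
- Firm → Management plays Y (best of 5, 8, 5); Union gets 8.
- Hard → Management plays Z (best of 2, 0, 8); Union gets 6.
Among 2, 8, 6, the best is 8 at Firm. Subgame-perfect outcome: (Firm, Y) with payoffs (8, 8).
For the simultaneous game, intersect best replies.
Union's best replies: X→Hard; Y→Hard; Z→Hard.
Management's best replies: Soft→Y; Firm→Y; Hard→Z.
Only (Hard, Z) has each player best-responding; Nash payoffs (6, 8).
Union's commitment gain: 8 − 6 = 2.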